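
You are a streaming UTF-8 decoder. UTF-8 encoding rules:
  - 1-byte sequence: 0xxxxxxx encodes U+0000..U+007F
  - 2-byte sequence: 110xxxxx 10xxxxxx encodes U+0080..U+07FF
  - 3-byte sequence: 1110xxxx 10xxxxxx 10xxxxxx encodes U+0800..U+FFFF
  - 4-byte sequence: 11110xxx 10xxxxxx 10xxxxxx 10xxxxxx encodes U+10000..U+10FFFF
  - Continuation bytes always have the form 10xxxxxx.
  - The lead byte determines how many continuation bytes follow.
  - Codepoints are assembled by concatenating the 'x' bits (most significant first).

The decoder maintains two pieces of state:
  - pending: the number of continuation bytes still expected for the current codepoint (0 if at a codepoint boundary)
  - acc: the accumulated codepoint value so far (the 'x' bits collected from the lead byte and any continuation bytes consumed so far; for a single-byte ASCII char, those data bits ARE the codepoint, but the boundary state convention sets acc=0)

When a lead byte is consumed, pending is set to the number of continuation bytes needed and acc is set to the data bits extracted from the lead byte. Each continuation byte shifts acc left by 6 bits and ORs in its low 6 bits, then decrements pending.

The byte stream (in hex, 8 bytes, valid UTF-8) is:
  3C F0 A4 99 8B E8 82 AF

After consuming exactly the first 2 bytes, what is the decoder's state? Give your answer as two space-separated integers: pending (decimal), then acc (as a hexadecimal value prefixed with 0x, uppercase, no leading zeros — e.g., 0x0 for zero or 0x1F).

Answer: 3 0x0

Derivation:
Byte[0]=3C: 1-byte. pending=0, acc=0x0
Byte[1]=F0: 4-byte lead. pending=3, acc=0x0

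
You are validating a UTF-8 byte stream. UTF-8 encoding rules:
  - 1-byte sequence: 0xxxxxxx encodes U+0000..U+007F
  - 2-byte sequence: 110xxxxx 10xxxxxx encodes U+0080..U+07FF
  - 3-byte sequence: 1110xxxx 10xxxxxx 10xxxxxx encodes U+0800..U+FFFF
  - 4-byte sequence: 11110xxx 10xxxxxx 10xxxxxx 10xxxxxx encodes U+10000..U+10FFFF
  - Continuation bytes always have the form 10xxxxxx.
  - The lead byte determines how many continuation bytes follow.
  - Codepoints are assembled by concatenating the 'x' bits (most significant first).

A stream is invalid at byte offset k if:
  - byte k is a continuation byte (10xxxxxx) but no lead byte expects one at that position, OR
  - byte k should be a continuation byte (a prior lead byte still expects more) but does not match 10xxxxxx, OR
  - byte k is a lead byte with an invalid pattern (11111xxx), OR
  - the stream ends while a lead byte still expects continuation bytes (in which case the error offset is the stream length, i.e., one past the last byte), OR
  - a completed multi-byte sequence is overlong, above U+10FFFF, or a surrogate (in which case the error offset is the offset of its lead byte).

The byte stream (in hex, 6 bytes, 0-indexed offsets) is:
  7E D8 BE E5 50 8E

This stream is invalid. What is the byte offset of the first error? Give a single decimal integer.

Byte[0]=7E: 1-byte ASCII. cp=U+007E
Byte[1]=D8: 2-byte lead, need 1 cont bytes. acc=0x18
Byte[2]=BE: continuation. acc=(acc<<6)|0x3E=0x63E
Completed: cp=U+063E (starts at byte 1)
Byte[3]=E5: 3-byte lead, need 2 cont bytes. acc=0x5
Byte[4]=50: expected 10xxxxxx continuation. INVALID

Answer: 4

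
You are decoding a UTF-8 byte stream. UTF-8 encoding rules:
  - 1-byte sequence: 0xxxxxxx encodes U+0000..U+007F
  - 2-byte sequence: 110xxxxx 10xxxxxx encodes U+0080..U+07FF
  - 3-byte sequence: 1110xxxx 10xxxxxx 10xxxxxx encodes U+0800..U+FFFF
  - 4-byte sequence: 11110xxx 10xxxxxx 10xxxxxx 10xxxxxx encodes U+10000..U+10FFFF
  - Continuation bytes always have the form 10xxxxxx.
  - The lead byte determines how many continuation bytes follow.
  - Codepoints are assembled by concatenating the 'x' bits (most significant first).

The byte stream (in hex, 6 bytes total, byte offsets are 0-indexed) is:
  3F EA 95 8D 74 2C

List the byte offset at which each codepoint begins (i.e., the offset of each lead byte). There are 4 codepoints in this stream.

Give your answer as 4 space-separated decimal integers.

Answer: 0 1 4 5

Derivation:
Byte[0]=3F: 1-byte ASCII. cp=U+003F
Byte[1]=EA: 3-byte lead, need 2 cont bytes. acc=0xA
Byte[2]=95: continuation. acc=(acc<<6)|0x15=0x295
Byte[3]=8D: continuation. acc=(acc<<6)|0x0D=0xA54D
Completed: cp=U+A54D (starts at byte 1)
Byte[4]=74: 1-byte ASCII. cp=U+0074
Byte[5]=2C: 1-byte ASCII. cp=U+002C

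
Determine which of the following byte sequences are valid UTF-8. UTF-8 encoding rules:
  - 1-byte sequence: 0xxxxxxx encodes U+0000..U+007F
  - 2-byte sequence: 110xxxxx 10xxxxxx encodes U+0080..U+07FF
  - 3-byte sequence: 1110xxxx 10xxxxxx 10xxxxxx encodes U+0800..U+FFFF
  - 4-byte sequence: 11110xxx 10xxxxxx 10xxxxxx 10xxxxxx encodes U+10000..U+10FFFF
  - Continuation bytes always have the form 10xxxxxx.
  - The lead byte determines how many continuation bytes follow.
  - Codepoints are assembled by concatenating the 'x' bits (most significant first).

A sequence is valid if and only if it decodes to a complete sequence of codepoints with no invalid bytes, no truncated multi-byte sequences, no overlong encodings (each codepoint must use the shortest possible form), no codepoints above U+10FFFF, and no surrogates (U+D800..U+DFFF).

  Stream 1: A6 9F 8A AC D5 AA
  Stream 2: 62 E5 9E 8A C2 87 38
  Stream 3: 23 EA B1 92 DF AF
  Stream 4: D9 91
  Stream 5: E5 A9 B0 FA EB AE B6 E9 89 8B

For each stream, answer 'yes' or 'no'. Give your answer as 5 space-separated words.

Answer: no yes yes yes no

Derivation:
Stream 1: error at byte offset 0. INVALID
Stream 2: decodes cleanly. VALID
Stream 3: decodes cleanly. VALID
Stream 4: decodes cleanly. VALID
Stream 5: error at byte offset 3. INVALID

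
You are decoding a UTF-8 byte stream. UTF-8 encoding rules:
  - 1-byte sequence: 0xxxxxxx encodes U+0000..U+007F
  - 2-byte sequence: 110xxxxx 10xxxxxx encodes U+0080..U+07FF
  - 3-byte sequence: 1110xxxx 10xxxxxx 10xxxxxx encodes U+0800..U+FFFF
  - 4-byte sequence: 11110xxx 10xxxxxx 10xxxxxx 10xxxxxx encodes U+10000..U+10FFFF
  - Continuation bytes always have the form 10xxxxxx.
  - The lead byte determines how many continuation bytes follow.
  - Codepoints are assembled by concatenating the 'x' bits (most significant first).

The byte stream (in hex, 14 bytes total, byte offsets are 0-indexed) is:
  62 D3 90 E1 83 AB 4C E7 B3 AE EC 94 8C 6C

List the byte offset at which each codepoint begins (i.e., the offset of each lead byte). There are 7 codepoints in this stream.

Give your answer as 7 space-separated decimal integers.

Byte[0]=62: 1-byte ASCII. cp=U+0062
Byte[1]=D3: 2-byte lead, need 1 cont bytes. acc=0x13
Byte[2]=90: continuation. acc=(acc<<6)|0x10=0x4D0
Completed: cp=U+04D0 (starts at byte 1)
Byte[3]=E1: 3-byte lead, need 2 cont bytes. acc=0x1
Byte[4]=83: continuation. acc=(acc<<6)|0x03=0x43
Byte[5]=AB: continuation. acc=(acc<<6)|0x2B=0x10EB
Completed: cp=U+10EB (starts at byte 3)
Byte[6]=4C: 1-byte ASCII. cp=U+004C
Byte[7]=E7: 3-byte lead, need 2 cont bytes. acc=0x7
Byte[8]=B3: continuation. acc=(acc<<6)|0x33=0x1F3
Byte[9]=AE: continuation. acc=(acc<<6)|0x2E=0x7CEE
Completed: cp=U+7CEE (starts at byte 7)
Byte[10]=EC: 3-byte lead, need 2 cont bytes. acc=0xC
Byte[11]=94: continuation. acc=(acc<<6)|0x14=0x314
Byte[12]=8C: continuation. acc=(acc<<6)|0x0C=0xC50C
Completed: cp=U+C50C (starts at byte 10)
Byte[13]=6C: 1-byte ASCII. cp=U+006C

Answer: 0 1 3 6 7 10 13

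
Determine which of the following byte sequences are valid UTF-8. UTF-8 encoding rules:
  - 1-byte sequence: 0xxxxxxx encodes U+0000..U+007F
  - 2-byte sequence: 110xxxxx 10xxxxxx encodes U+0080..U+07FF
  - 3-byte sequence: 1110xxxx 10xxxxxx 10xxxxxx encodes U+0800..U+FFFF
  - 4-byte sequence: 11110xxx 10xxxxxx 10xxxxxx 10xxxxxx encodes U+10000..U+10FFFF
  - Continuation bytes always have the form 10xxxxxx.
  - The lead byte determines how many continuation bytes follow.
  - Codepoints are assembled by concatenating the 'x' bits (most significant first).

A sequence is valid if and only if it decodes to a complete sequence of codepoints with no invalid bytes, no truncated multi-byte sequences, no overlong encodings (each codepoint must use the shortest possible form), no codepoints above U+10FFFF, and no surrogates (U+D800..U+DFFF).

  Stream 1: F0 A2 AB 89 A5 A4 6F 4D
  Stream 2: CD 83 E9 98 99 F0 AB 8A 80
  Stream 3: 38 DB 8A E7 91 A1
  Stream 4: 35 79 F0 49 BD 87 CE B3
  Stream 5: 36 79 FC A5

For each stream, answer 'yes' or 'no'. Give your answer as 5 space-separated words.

Stream 1: error at byte offset 4. INVALID
Stream 2: decodes cleanly. VALID
Stream 3: decodes cleanly. VALID
Stream 4: error at byte offset 3. INVALID
Stream 5: error at byte offset 2. INVALID

Answer: no yes yes no no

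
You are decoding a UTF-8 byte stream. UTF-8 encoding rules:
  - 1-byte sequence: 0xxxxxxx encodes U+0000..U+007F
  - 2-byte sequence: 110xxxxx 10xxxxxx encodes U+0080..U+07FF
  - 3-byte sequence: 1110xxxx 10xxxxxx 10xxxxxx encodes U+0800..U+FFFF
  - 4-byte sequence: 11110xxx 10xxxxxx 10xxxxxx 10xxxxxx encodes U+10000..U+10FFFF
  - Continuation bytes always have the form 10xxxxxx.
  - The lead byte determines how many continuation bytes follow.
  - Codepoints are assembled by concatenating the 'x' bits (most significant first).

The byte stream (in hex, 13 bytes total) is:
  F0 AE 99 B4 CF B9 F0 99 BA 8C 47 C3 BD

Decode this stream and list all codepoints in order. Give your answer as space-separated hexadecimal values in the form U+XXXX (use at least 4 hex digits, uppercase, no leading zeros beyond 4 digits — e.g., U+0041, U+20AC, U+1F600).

Answer: U+2E674 U+03F9 U+19E8C U+0047 U+00FD

Derivation:
Byte[0]=F0: 4-byte lead, need 3 cont bytes. acc=0x0
Byte[1]=AE: continuation. acc=(acc<<6)|0x2E=0x2E
Byte[2]=99: continuation. acc=(acc<<6)|0x19=0xB99
Byte[3]=B4: continuation. acc=(acc<<6)|0x34=0x2E674
Completed: cp=U+2E674 (starts at byte 0)
Byte[4]=CF: 2-byte lead, need 1 cont bytes. acc=0xF
Byte[5]=B9: continuation. acc=(acc<<6)|0x39=0x3F9
Completed: cp=U+03F9 (starts at byte 4)
Byte[6]=F0: 4-byte lead, need 3 cont bytes. acc=0x0
Byte[7]=99: continuation. acc=(acc<<6)|0x19=0x19
Byte[8]=BA: continuation. acc=(acc<<6)|0x3A=0x67A
Byte[9]=8C: continuation. acc=(acc<<6)|0x0C=0x19E8C
Completed: cp=U+19E8C (starts at byte 6)
Byte[10]=47: 1-byte ASCII. cp=U+0047
Byte[11]=C3: 2-byte lead, need 1 cont bytes. acc=0x3
Byte[12]=BD: continuation. acc=(acc<<6)|0x3D=0xFD
Completed: cp=U+00FD (starts at byte 11)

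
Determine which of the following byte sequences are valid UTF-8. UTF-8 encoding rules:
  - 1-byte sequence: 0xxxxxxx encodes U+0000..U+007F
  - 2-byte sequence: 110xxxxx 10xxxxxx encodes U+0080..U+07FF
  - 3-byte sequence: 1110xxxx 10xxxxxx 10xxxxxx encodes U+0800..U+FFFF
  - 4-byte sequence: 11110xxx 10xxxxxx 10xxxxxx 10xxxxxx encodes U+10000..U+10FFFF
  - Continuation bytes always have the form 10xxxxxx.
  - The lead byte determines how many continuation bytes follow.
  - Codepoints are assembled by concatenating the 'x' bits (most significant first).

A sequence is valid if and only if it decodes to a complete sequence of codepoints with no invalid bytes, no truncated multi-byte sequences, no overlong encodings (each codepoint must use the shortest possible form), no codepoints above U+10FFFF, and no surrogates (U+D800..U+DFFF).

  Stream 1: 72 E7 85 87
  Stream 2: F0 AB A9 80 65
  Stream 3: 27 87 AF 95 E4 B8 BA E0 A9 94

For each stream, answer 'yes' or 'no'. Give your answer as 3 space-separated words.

Stream 1: decodes cleanly. VALID
Stream 2: decodes cleanly. VALID
Stream 3: error at byte offset 1. INVALID

Answer: yes yes no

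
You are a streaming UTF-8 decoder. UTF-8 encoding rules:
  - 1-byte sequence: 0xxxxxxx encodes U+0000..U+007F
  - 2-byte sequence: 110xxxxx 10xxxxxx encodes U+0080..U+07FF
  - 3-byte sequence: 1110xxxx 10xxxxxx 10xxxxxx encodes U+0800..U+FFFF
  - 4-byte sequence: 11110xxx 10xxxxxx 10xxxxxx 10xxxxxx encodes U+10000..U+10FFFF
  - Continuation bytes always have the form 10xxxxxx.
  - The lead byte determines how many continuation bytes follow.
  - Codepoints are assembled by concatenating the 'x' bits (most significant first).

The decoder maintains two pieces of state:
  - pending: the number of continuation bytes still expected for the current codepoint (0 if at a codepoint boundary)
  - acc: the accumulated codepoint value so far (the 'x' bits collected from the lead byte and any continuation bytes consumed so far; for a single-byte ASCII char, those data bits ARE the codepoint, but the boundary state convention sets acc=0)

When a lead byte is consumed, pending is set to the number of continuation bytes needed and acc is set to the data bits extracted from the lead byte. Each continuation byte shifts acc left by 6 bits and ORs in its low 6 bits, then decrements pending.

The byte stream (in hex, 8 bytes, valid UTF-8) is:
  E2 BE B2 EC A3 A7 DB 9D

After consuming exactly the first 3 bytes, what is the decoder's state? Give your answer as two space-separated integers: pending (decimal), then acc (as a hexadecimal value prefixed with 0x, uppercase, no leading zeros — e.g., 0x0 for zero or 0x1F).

Answer: 0 0x2FB2

Derivation:
Byte[0]=E2: 3-byte lead. pending=2, acc=0x2
Byte[1]=BE: continuation. acc=(acc<<6)|0x3E=0xBE, pending=1
Byte[2]=B2: continuation. acc=(acc<<6)|0x32=0x2FB2, pending=0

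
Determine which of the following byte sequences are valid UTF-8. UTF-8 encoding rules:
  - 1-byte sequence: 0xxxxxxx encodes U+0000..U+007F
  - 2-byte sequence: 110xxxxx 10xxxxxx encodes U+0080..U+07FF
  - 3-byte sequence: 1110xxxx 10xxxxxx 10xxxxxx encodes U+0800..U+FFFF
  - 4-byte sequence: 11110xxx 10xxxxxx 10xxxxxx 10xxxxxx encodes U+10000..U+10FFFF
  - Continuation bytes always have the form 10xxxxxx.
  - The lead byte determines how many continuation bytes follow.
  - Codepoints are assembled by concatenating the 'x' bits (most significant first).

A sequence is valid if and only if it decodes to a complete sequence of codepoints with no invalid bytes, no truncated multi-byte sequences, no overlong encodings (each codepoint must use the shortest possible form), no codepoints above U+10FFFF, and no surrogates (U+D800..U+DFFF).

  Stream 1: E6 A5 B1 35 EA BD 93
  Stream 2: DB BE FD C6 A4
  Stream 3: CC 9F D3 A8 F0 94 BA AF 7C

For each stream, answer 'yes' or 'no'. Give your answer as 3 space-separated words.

Answer: yes no yes

Derivation:
Stream 1: decodes cleanly. VALID
Stream 2: error at byte offset 2. INVALID
Stream 3: decodes cleanly. VALID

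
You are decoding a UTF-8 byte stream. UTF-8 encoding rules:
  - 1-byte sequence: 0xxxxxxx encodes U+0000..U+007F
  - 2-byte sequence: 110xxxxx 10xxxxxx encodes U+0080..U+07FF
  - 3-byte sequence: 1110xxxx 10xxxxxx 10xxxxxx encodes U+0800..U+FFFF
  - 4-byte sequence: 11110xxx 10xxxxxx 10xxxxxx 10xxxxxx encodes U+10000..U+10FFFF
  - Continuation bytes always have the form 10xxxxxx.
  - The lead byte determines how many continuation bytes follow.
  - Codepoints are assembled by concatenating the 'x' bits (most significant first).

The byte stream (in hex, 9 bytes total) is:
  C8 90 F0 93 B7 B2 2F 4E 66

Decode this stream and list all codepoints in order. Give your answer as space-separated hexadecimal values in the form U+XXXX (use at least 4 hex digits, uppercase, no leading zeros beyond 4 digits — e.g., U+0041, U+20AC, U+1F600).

Byte[0]=C8: 2-byte lead, need 1 cont bytes. acc=0x8
Byte[1]=90: continuation. acc=(acc<<6)|0x10=0x210
Completed: cp=U+0210 (starts at byte 0)
Byte[2]=F0: 4-byte lead, need 3 cont bytes. acc=0x0
Byte[3]=93: continuation. acc=(acc<<6)|0x13=0x13
Byte[4]=B7: continuation. acc=(acc<<6)|0x37=0x4F7
Byte[5]=B2: continuation. acc=(acc<<6)|0x32=0x13DF2
Completed: cp=U+13DF2 (starts at byte 2)
Byte[6]=2F: 1-byte ASCII. cp=U+002F
Byte[7]=4E: 1-byte ASCII. cp=U+004E
Byte[8]=66: 1-byte ASCII. cp=U+0066

Answer: U+0210 U+13DF2 U+002F U+004E U+0066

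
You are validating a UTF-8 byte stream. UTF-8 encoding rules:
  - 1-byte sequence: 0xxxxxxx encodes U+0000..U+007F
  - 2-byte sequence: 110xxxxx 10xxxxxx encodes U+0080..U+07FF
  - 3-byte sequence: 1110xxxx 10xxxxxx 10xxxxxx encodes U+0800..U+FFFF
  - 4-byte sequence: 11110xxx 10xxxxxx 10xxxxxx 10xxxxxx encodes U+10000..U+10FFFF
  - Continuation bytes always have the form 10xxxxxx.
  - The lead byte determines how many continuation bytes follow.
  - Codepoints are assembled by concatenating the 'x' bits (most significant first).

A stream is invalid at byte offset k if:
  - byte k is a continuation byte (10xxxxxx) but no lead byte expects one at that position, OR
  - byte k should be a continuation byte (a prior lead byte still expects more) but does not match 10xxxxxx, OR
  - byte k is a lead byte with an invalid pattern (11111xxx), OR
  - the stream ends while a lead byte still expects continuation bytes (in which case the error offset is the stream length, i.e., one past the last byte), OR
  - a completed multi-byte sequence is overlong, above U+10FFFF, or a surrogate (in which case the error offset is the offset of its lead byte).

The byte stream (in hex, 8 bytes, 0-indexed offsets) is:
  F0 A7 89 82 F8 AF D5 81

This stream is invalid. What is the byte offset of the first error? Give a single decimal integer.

Answer: 4

Derivation:
Byte[0]=F0: 4-byte lead, need 3 cont bytes. acc=0x0
Byte[1]=A7: continuation. acc=(acc<<6)|0x27=0x27
Byte[2]=89: continuation. acc=(acc<<6)|0x09=0x9C9
Byte[3]=82: continuation. acc=(acc<<6)|0x02=0x27242
Completed: cp=U+27242 (starts at byte 0)
Byte[4]=F8: INVALID lead byte (not 0xxx/110x/1110/11110)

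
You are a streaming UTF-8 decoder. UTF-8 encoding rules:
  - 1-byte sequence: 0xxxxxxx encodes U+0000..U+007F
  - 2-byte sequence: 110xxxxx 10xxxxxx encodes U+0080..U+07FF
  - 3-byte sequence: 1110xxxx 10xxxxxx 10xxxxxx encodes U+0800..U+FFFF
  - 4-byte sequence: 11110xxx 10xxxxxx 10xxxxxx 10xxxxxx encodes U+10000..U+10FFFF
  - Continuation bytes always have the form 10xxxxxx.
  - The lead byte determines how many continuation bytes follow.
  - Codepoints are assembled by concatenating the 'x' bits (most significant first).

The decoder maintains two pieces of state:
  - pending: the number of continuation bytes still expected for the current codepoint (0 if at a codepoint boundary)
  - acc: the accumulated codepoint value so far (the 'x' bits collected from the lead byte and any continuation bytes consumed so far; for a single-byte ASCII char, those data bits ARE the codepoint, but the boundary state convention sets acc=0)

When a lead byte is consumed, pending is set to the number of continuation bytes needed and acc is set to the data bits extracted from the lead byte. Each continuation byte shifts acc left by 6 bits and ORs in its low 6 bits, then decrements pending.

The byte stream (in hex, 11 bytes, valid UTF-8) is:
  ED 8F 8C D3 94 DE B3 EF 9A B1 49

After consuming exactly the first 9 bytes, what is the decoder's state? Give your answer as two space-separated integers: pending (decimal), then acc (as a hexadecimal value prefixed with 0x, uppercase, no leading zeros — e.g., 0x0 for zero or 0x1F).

Byte[0]=ED: 3-byte lead. pending=2, acc=0xD
Byte[1]=8F: continuation. acc=(acc<<6)|0x0F=0x34F, pending=1
Byte[2]=8C: continuation. acc=(acc<<6)|0x0C=0xD3CC, pending=0
Byte[3]=D3: 2-byte lead. pending=1, acc=0x13
Byte[4]=94: continuation. acc=(acc<<6)|0x14=0x4D4, pending=0
Byte[5]=DE: 2-byte lead. pending=1, acc=0x1E
Byte[6]=B3: continuation. acc=(acc<<6)|0x33=0x7B3, pending=0
Byte[7]=EF: 3-byte lead. pending=2, acc=0xF
Byte[8]=9A: continuation. acc=(acc<<6)|0x1A=0x3DA, pending=1

Answer: 1 0x3DA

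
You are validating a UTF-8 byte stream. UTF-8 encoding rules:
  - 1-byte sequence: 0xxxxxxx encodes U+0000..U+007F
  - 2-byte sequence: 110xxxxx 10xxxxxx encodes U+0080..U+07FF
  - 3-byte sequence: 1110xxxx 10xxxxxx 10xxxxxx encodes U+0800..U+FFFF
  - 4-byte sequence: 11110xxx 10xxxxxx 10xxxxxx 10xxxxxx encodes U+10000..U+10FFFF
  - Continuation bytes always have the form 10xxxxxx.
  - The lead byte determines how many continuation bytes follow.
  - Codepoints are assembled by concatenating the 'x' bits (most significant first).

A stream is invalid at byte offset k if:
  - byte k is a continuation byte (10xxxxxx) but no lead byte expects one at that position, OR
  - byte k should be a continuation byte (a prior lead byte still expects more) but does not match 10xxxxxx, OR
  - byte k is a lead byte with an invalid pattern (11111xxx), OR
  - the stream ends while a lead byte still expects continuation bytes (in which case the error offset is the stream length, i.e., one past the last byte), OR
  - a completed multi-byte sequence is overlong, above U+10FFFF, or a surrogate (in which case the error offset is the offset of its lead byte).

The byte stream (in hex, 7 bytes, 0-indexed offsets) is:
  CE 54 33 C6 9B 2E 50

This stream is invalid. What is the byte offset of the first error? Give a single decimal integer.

Answer: 1

Derivation:
Byte[0]=CE: 2-byte lead, need 1 cont bytes. acc=0xE
Byte[1]=54: expected 10xxxxxx continuation. INVALID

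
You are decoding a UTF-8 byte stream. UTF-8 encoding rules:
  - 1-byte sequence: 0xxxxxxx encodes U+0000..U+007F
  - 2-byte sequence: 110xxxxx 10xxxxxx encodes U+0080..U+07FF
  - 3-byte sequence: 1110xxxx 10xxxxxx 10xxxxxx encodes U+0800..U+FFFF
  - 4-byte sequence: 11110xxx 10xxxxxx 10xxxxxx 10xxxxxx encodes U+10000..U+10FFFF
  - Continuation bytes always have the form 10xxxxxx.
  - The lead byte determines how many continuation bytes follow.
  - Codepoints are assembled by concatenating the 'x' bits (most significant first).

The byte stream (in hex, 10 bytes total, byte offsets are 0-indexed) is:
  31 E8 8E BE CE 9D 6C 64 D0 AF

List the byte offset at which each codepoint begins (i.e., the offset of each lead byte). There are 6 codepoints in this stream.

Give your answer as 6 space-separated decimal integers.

Answer: 0 1 4 6 7 8

Derivation:
Byte[0]=31: 1-byte ASCII. cp=U+0031
Byte[1]=E8: 3-byte lead, need 2 cont bytes. acc=0x8
Byte[2]=8E: continuation. acc=(acc<<6)|0x0E=0x20E
Byte[3]=BE: continuation. acc=(acc<<6)|0x3E=0x83BE
Completed: cp=U+83BE (starts at byte 1)
Byte[4]=CE: 2-byte lead, need 1 cont bytes. acc=0xE
Byte[5]=9D: continuation. acc=(acc<<6)|0x1D=0x39D
Completed: cp=U+039D (starts at byte 4)
Byte[6]=6C: 1-byte ASCII. cp=U+006C
Byte[7]=64: 1-byte ASCII. cp=U+0064
Byte[8]=D0: 2-byte lead, need 1 cont bytes. acc=0x10
Byte[9]=AF: continuation. acc=(acc<<6)|0x2F=0x42F
Completed: cp=U+042F (starts at byte 8)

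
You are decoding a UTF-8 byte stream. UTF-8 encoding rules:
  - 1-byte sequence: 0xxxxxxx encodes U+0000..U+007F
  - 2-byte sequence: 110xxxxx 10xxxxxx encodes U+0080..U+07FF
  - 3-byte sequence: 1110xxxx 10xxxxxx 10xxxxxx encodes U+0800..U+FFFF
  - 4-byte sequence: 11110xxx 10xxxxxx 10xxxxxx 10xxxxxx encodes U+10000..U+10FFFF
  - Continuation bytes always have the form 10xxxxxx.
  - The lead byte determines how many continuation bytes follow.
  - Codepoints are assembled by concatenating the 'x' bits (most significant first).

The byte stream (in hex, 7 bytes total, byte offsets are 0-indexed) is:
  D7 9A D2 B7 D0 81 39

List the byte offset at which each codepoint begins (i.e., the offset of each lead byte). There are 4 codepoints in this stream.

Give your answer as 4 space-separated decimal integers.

Answer: 0 2 4 6

Derivation:
Byte[0]=D7: 2-byte lead, need 1 cont bytes. acc=0x17
Byte[1]=9A: continuation. acc=(acc<<6)|0x1A=0x5DA
Completed: cp=U+05DA (starts at byte 0)
Byte[2]=D2: 2-byte lead, need 1 cont bytes. acc=0x12
Byte[3]=B7: continuation. acc=(acc<<6)|0x37=0x4B7
Completed: cp=U+04B7 (starts at byte 2)
Byte[4]=D0: 2-byte lead, need 1 cont bytes. acc=0x10
Byte[5]=81: continuation. acc=(acc<<6)|0x01=0x401
Completed: cp=U+0401 (starts at byte 4)
Byte[6]=39: 1-byte ASCII. cp=U+0039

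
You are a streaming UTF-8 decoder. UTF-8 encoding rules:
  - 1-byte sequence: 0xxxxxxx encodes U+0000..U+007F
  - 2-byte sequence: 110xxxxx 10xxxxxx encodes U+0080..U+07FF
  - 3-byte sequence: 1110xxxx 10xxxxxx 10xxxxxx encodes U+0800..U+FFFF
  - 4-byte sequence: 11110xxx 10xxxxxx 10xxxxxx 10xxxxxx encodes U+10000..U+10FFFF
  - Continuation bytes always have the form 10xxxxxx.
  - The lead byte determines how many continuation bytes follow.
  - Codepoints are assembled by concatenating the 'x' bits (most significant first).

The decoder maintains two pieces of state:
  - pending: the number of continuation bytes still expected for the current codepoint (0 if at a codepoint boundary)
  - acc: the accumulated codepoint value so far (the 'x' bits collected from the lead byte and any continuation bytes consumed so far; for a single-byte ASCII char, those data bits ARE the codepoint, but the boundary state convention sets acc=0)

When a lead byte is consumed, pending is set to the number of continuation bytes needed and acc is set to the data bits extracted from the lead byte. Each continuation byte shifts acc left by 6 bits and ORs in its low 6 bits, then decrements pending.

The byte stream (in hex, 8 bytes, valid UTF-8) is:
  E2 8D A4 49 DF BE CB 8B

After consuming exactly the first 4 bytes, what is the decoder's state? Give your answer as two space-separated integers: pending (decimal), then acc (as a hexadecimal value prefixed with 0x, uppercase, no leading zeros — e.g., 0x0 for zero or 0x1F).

Byte[0]=E2: 3-byte lead. pending=2, acc=0x2
Byte[1]=8D: continuation. acc=(acc<<6)|0x0D=0x8D, pending=1
Byte[2]=A4: continuation. acc=(acc<<6)|0x24=0x2364, pending=0
Byte[3]=49: 1-byte. pending=0, acc=0x0

Answer: 0 0x0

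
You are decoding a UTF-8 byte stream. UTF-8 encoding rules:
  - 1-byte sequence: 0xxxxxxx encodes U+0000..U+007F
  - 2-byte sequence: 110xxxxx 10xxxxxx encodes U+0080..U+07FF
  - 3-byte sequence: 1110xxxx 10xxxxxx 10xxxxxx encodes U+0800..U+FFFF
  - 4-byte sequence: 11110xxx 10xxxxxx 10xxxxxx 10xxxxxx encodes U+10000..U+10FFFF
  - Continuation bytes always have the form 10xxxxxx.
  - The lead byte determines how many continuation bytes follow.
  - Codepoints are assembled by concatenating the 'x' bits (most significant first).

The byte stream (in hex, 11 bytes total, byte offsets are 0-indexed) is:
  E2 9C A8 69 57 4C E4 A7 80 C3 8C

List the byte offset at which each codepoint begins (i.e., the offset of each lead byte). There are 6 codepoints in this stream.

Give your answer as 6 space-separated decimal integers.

Byte[0]=E2: 3-byte lead, need 2 cont bytes. acc=0x2
Byte[1]=9C: continuation. acc=(acc<<6)|0x1C=0x9C
Byte[2]=A8: continuation. acc=(acc<<6)|0x28=0x2728
Completed: cp=U+2728 (starts at byte 0)
Byte[3]=69: 1-byte ASCII. cp=U+0069
Byte[4]=57: 1-byte ASCII. cp=U+0057
Byte[5]=4C: 1-byte ASCII. cp=U+004C
Byte[6]=E4: 3-byte lead, need 2 cont bytes. acc=0x4
Byte[7]=A7: continuation. acc=(acc<<6)|0x27=0x127
Byte[8]=80: continuation. acc=(acc<<6)|0x00=0x49C0
Completed: cp=U+49C0 (starts at byte 6)
Byte[9]=C3: 2-byte lead, need 1 cont bytes. acc=0x3
Byte[10]=8C: continuation. acc=(acc<<6)|0x0C=0xCC
Completed: cp=U+00CC (starts at byte 9)

Answer: 0 3 4 5 6 9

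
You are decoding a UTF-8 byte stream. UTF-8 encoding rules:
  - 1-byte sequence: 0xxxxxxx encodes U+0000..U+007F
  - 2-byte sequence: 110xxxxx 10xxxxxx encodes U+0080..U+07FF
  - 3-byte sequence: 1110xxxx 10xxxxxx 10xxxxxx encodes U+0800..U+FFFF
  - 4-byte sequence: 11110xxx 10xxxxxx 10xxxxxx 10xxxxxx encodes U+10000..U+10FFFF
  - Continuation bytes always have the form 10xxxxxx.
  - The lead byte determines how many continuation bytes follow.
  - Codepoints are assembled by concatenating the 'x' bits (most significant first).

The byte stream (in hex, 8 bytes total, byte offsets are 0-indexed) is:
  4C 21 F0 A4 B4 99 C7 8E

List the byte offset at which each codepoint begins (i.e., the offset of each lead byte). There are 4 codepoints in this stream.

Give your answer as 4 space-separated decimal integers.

Byte[0]=4C: 1-byte ASCII. cp=U+004C
Byte[1]=21: 1-byte ASCII. cp=U+0021
Byte[2]=F0: 4-byte lead, need 3 cont bytes. acc=0x0
Byte[3]=A4: continuation. acc=(acc<<6)|0x24=0x24
Byte[4]=B4: continuation. acc=(acc<<6)|0x34=0x934
Byte[5]=99: continuation. acc=(acc<<6)|0x19=0x24D19
Completed: cp=U+24D19 (starts at byte 2)
Byte[6]=C7: 2-byte lead, need 1 cont bytes. acc=0x7
Byte[7]=8E: continuation. acc=(acc<<6)|0x0E=0x1CE
Completed: cp=U+01CE (starts at byte 6)

Answer: 0 1 2 6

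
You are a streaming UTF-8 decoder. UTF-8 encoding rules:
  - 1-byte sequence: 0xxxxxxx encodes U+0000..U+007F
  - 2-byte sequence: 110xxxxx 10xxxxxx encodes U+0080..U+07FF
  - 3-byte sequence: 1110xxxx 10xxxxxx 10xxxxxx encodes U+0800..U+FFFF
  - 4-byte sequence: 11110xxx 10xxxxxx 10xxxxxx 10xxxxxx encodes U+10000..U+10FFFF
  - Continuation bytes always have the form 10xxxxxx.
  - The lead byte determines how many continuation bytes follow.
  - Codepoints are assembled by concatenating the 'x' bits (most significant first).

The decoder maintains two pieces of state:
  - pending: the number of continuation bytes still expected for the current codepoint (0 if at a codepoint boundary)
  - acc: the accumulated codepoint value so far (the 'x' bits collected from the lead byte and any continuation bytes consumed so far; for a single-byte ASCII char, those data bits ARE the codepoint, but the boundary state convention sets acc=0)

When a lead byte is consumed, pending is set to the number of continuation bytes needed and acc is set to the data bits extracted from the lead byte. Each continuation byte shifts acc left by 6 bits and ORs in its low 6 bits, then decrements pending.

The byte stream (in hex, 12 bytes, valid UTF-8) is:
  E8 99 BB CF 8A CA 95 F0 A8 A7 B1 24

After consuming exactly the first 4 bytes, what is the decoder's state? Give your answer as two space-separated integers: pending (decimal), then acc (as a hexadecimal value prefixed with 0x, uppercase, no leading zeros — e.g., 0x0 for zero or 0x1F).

Answer: 1 0xF

Derivation:
Byte[0]=E8: 3-byte lead. pending=2, acc=0x8
Byte[1]=99: continuation. acc=(acc<<6)|0x19=0x219, pending=1
Byte[2]=BB: continuation. acc=(acc<<6)|0x3B=0x867B, pending=0
Byte[3]=CF: 2-byte lead. pending=1, acc=0xF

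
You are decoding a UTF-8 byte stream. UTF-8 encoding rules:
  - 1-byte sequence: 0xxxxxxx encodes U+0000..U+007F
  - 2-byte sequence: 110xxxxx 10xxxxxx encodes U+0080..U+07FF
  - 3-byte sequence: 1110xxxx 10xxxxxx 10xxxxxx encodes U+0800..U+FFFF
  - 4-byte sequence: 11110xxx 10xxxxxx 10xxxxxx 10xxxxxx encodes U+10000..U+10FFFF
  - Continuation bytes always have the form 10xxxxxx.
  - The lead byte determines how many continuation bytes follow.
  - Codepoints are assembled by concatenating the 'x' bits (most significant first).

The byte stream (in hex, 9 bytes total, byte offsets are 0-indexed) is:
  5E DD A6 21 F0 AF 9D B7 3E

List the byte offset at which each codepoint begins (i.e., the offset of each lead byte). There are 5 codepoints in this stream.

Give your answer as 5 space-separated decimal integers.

Byte[0]=5E: 1-byte ASCII. cp=U+005E
Byte[1]=DD: 2-byte lead, need 1 cont bytes. acc=0x1D
Byte[2]=A6: continuation. acc=(acc<<6)|0x26=0x766
Completed: cp=U+0766 (starts at byte 1)
Byte[3]=21: 1-byte ASCII. cp=U+0021
Byte[4]=F0: 4-byte lead, need 3 cont bytes. acc=0x0
Byte[5]=AF: continuation. acc=(acc<<6)|0x2F=0x2F
Byte[6]=9D: continuation. acc=(acc<<6)|0x1D=0xBDD
Byte[7]=B7: continuation. acc=(acc<<6)|0x37=0x2F777
Completed: cp=U+2F777 (starts at byte 4)
Byte[8]=3E: 1-byte ASCII. cp=U+003E

Answer: 0 1 3 4 8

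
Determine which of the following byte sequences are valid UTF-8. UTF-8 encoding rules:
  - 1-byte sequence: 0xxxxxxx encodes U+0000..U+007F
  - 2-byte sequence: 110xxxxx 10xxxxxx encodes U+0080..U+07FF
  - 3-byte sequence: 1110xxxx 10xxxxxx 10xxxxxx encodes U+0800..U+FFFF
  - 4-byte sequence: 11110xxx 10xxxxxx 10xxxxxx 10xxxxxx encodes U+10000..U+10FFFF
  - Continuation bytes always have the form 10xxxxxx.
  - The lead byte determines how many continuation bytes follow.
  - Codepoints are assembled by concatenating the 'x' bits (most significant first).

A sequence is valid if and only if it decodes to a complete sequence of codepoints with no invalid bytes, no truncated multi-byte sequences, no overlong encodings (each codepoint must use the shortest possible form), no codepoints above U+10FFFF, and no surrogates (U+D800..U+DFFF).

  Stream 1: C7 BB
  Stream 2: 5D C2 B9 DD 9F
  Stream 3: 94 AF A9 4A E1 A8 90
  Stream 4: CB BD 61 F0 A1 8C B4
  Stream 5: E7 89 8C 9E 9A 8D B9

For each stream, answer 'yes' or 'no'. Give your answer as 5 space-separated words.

Answer: yes yes no yes no

Derivation:
Stream 1: decodes cleanly. VALID
Stream 2: decodes cleanly. VALID
Stream 3: error at byte offset 0. INVALID
Stream 4: decodes cleanly. VALID
Stream 5: error at byte offset 3. INVALID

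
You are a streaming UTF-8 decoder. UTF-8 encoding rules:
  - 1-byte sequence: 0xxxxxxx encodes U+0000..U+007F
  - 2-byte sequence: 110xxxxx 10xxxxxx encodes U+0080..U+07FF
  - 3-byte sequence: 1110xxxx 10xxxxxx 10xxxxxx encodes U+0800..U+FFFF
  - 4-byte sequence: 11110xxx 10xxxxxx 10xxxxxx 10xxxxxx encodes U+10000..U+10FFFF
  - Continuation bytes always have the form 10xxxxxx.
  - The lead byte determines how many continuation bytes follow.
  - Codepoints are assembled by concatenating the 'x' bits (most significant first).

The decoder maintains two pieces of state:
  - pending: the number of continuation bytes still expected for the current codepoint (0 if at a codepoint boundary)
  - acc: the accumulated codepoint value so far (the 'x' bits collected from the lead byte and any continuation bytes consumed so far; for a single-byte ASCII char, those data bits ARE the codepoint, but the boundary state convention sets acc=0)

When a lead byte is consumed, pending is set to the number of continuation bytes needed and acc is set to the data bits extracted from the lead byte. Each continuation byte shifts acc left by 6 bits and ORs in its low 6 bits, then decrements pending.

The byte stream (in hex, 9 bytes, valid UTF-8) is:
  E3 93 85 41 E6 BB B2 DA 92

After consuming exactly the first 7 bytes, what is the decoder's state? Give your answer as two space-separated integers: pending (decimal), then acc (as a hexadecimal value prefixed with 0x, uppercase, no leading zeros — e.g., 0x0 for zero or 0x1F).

Answer: 0 0x6EF2

Derivation:
Byte[0]=E3: 3-byte lead. pending=2, acc=0x3
Byte[1]=93: continuation. acc=(acc<<6)|0x13=0xD3, pending=1
Byte[2]=85: continuation. acc=(acc<<6)|0x05=0x34C5, pending=0
Byte[3]=41: 1-byte. pending=0, acc=0x0
Byte[4]=E6: 3-byte lead. pending=2, acc=0x6
Byte[5]=BB: continuation. acc=(acc<<6)|0x3B=0x1BB, pending=1
Byte[6]=B2: continuation. acc=(acc<<6)|0x32=0x6EF2, pending=0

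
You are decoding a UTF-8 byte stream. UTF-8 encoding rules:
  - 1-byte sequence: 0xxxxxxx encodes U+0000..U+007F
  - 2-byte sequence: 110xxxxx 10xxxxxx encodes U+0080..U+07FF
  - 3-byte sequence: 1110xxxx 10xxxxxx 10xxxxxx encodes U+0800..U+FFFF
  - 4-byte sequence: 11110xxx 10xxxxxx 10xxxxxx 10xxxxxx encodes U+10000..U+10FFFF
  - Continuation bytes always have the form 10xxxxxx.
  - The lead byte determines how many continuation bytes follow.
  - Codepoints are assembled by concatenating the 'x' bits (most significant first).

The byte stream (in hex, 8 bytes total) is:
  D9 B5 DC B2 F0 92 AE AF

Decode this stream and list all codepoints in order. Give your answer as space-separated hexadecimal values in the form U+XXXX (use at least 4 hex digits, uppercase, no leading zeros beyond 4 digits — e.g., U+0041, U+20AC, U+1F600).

Answer: U+0675 U+0732 U+12BAF

Derivation:
Byte[0]=D9: 2-byte lead, need 1 cont bytes. acc=0x19
Byte[1]=B5: continuation. acc=(acc<<6)|0x35=0x675
Completed: cp=U+0675 (starts at byte 0)
Byte[2]=DC: 2-byte lead, need 1 cont bytes. acc=0x1C
Byte[3]=B2: continuation. acc=(acc<<6)|0x32=0x732
Completed: cp=U+0732 (starts at byte 2)
Byte[4]=F0: 4-byte lead, need 3 cont bytes. acc=0x0
Byte[5]=92: continuation. acc=(acc<<6)|0x12=0x12
Byte[6]=AE: continuation. acc=(acc<<6)|0x2E=0x4AE
Byte[7]=AF: continuation. acc=(acc<<6)|0x2F=0x12BAF
Completed: cp=U+12BAF (starts at byte 4)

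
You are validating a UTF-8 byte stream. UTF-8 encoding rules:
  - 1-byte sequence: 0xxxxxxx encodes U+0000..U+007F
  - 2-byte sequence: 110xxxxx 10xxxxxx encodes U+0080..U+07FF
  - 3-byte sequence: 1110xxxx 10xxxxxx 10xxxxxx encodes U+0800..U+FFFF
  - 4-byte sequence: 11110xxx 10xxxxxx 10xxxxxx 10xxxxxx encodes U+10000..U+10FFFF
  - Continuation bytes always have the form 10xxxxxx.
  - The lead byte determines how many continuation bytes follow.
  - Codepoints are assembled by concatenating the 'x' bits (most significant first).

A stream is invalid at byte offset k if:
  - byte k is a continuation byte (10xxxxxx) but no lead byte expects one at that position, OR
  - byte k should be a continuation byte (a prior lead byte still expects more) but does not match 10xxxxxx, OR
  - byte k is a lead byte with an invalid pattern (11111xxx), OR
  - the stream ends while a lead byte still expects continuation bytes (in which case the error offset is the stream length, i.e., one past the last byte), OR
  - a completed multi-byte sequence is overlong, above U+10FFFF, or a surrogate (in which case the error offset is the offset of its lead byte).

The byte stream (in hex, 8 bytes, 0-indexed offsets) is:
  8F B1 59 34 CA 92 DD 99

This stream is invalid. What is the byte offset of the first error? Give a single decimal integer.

Answer: 0

Derivation:
Byte[0]=8F: INVALID lead byte (not 0xxx/110x/1110/11110)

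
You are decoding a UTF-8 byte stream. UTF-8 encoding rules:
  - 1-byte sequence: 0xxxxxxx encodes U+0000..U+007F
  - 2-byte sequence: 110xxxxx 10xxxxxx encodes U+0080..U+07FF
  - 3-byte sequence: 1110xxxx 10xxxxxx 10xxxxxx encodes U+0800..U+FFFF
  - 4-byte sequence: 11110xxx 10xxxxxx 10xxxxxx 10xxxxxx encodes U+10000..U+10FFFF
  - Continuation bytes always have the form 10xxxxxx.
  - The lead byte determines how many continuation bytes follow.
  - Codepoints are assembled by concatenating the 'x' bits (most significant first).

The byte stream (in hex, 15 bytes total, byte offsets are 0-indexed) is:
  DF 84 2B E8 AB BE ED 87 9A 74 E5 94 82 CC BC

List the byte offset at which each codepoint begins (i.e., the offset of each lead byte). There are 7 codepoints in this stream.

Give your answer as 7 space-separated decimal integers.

Byte[0]=DF: 2-byte lead, need 1 cont bytes. acc=0x1F
Byte[1]=84: continuation. acc=(acc<<6)|0x04=0x7C4
Completed: cp=U+07C4 (starts at byte 0)
Byte[2]=2B: 1-byte ASCII. cp=U+002B
Byte[3]=E8: 3-byte lead, need 2 cont bytes. acc=0x8
Byte[4]=AB: continuation. acc=(acc<<6)|0x2B=0x22B
Byte[5]=BE: continuation. acc=(acc<<6)|0x3E=0x8AFE
Completed: cp=U+8AFE (starts at byte 3)
Byte[6]=ED: 3-byte lead, need 2 cont bytes. acc=0xD
Byte[7]=87: continuation. acc=(acc<<6)|0x07=0x347
Byte[8]=9A: continuation. acc=(acc<<6)|0x1A=0xD1DA
Completed: cp=U+D1DA (starts at byte 6)
Byte[9]=74: 1-byte ASCII. cp=U+0074
Byte[10]=E5: 3-byte lead, need 2 cont bytes. acc=0x5
Byte[11]=94: continuation. acc=(acc<<6)|0x14=0x154
Byte[12]=82: continuation. acc=(acc<<6)|0x02=0x5502
Completed: cp=U+5502 (starts at byte 10)
Byte[13]=CC: 2-byte lead, need 1 cont bytes. acc=0xC
Byte[14]=BC: continuation. acc=(acc<<6)|0x3C=0x33C
Completed: cp=U+033C (starts at byte 13)

Answer: 0 2 3 6 9 10 13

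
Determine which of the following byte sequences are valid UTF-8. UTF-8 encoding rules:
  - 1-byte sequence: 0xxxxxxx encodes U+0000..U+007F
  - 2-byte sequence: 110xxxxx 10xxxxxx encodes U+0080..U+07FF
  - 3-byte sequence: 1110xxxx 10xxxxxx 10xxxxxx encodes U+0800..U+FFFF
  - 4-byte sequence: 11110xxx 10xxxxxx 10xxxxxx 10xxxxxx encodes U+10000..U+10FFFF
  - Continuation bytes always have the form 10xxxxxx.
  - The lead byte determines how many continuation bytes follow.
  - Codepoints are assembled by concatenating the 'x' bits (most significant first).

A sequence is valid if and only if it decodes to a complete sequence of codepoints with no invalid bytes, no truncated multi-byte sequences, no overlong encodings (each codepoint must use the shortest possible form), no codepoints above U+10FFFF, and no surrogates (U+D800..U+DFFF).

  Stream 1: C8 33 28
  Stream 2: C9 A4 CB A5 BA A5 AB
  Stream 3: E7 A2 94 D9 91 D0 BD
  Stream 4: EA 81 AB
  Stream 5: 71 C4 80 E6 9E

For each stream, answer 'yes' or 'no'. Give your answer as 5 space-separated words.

Answer: no no yes yes no

Derivation:
Stream 1: error at byte offset 1. INVALID
Stream 2: error at byte offset 4. INVALID
Stream 3: decodes cleanly. VALID
Stream 4: decodes cleanly. VALID
Stream 5: error at byte offset 5. INVALID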